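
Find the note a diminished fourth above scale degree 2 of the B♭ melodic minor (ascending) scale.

Fb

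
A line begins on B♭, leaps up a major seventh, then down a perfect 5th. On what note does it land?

D

A major seventh up from Bb is A (letter A, 11 semitones up).
A perfect fifth down from A is D (letter D, 7 semitones down).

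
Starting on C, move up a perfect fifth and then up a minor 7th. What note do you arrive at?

F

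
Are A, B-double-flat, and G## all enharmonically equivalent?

A = pitch class 9 and Bbb = pitch class 9 and G## = pitch class 9 — the same pitch class, so they are enharmonic equivalents.

Yes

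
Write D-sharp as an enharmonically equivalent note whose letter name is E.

Eb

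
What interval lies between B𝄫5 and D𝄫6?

Counting letters B–C–D gives a third.
Bbb→Dbb = 3 semitones, 1 narrower than the major third (4), so minor.

minor third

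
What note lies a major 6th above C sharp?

C up a major sixth is A, so the target letter is A.
From C#, a major sixth is 9 semitones up: A#.

A#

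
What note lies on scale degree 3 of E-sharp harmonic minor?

G#

The E# harmonic minor scale runs E# F## G# A# B# C# D##.
Degree 3 is G#.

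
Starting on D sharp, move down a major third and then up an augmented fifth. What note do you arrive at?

A major third down from D# is B (letter B, 4 semitones down).
An augmented fifth up from B is F## (letter F, 8 semitones up).

F##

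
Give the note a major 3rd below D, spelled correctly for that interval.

Bb

D down a major third is Bb, so the target letter is B.
From D, a major third is 4 semitones down: Bb.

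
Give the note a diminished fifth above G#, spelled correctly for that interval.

D

G up a perfect fifth is D, so the target letter is D.
From G#, a diminished fifth is 6 semitones up: D.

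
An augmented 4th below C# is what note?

G

C down a perfect fourth is G, so the target letter is G.
From C#, an augmented fourth is 6 semitones down: G.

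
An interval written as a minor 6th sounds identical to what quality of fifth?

augmented

A minor sixth spans 8 semitones.
A fifth spanning 8 semitones is augmented (the perfect fifth is 7).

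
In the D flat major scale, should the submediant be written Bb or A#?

Bb

Each scale degree takes a distinct letter name. Degree 6 of a scale on D must use the letter B.
Bb and A# are enharmonically the same pitch, but only Bb uses the letter B, so it is the correct spelling here.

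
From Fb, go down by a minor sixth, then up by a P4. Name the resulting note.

Db

A minor sixth down from Fb is Ab (letter A, 8 semitones down).
A perfect fourth up from Ab is Db (letter D, 5 semitones up).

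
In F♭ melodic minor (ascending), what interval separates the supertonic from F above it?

major seventh

The supertonic of Fb melodic minor (ascending) is Gb.
Gb up to F: letters G→F make it a seventh; 11 semitones makes it major.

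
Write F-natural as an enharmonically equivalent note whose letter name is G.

F is pitch class 5. The letter G alone is pitch class 7.
To reach pitch class 5 from G requires an offset of -2 semitones, i.e. double flat: Gbb.

Gbb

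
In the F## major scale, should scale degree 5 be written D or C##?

C##

Each scale degree takes a distinct letter name. Degree 5 of a scale on F must use the letter C.
C## and D are enharmonically the same pitch, but only C## uses the letter C, so it is the correct spelling here.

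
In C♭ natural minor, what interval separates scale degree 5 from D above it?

Scale degree 5 of Cb natural minor is Gb.
Gb up to D: letters G→D make it a fifth; 8 semitones makes it augmented.

augmented fifth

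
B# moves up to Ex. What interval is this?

The letter names run B→E, a span of 3 letter steps, so the interval is some kind of fourth.
B# to E## is 6 semitones. A perfect fourth is 5, so 6 makes it augmented.

augmented fourth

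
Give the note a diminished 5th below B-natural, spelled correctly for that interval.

B down a perfect fifth is E, so the target letter is E.
From B, a diminished fifth is 6 semitones down: E#.

E#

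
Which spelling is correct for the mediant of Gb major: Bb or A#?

Bb

Each scale degree takes a distinct letter name. Degree 3 of a scale on G must use the letter B.
Bb and A# are enharmonically the same pitch, but only Bb uses the letter B, so it is the correct spelling here.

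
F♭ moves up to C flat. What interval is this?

Counting letters F–G–A–B–C gives a fifth.
Fb→Cb = 7 semitones, exactly the perfect fifth.

perfect fifth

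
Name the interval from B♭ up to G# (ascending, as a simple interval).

augmented sixth

The letter names run B→G, a span of 5 letter steps, so the interval is some kind of sixth.
Bb to G# is 10 semitones. A major sixth is 9, so 10 makes it augmented.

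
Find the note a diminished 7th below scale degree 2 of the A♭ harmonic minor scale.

C#

Scale degree 2 of Ab harmonic minor is Bb.
A diminished seventh (9 semitones) below Bb lands on the letter C, giving C#.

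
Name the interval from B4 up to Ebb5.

doubly diminished fourth

Counting letters B–C–D–E gives a fourth.
B→Ebb = 3 semitones, 2 narrower than the perfect fourth (5), so doubly diminished.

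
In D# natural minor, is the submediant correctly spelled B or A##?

Each scale degree takes a distinct letter name. Degree 6 of a scale on D must use the letter B.
B and A## are enharmonically the same pitch, but only B uses the letter B, so it is the correct spelling here.

B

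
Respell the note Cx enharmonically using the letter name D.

D

Plain D sits at the same pitch as C##, so on the letter D the same pitch needs a natural: D.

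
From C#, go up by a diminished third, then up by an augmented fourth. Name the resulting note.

A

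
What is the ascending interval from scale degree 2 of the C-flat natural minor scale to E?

augmented second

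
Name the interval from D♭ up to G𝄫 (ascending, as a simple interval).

diminished fourth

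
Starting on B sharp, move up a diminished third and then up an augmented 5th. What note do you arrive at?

A#

A diminished third up from B# is D (letter D, 2 semitones up).
An augmented fifth up from D is A# (letter A, 8 semitones up).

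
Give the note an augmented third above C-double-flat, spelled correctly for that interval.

Eb

C up a major third is E, so the target letter is E.
From Cbb, an augmented third is 5 semitones up: Eb.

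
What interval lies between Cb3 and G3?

The letter names run C→G, a span of 4 letter steps, so the interval is some kind of fifth.
Cb to G is 8 semitones. A perfect fifth is 7, so 8 makes it augmented.

augmented fifth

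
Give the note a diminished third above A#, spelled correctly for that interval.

A third above A lands on the letter C.
A diminished third spans 2 semitones, so A# moves to pitch class 0. On the letter C that is C.

C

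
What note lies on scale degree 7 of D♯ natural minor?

The D# natural minor scale runs D# E# F# G# A# B C#.
Degree 7 is C#.

C#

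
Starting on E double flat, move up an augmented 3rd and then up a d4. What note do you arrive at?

An augmented third up from Ebb is G (letter G, 5 semitones up).
A diminished fourth up from G is Cb (letter C, 4 semitones up).

Cb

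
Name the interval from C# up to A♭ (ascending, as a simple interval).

diminished sixth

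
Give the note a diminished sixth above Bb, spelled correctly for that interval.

Gbb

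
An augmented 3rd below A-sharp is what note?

F

A down a major third is F, so the target letter is F.
From A#, an augmented third is 5 semitones down: F.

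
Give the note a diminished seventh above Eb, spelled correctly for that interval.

Dbb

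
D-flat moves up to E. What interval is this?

The letter names run D→E, a span of 1 letter step, so the interval is some kind of second.
Db to E is 3 semitones. A major second is 2, so 3 makes it augmented.

augmented second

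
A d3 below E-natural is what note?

C##

E down a major third is C, so the target letter is C.
From E, a diminished third is 2 semitones down: C##.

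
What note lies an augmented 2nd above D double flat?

Eb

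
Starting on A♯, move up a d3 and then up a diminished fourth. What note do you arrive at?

A diminished third up from A# is C (letter C, 2 semitones up).
A diminished fourth up from C is Fb (letter F, 4 semitones up).

Fb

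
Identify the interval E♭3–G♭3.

The letter names run E→G, a span of 2 letter steps, so the interval is some kind of third.
Eb to Gb is 3 semitones. A major third is 4, so 3 makes it minor.

minor third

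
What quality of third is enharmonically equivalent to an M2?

A major second spans 2 semitones.
A third spanning 2 semitones is diminished (the major third is 4).

diminished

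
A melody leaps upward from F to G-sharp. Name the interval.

Counting letters F–G gives a second.
F→G# = 3 semitones, 1 wider than the major second (2), so augmented.

augmented second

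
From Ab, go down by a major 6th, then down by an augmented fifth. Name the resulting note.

Fbb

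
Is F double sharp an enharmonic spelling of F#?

Two spellings are enharmonically equivalent only if they share a pitch class.
Here F## → 7, F# → 6; 6 ≠ 7, so they are not.

No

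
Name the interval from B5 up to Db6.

diminished third

The letter names run B→D, a span of 2 letter steps, so the interval is some kind of third.
B to Db is 2 semitones. A major third is 4, so 2 makes it diminished.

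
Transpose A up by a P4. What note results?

D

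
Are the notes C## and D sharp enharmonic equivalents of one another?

No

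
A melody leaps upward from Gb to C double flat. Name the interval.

diminished fourth

The letter names run G→C, a span of 3 letter steps, so the interval is some kind of fourth.
Gb to Cbb is 4 semitones. A perfect fourth is 5, so 4 makes it diminished.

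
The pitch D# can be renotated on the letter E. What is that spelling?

Plain E sits 1 semitone above D#, so on the letter E the same pitch needs a flat: Eb.

Eb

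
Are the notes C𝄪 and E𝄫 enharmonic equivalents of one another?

C## = pitch class 2 and Ebb = pitch class 2 — the same pitch class, so they are enharmonic equivalents.

Yes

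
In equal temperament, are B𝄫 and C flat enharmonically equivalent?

No

Bbb is pitch class 9; Cb is pitch class 11.
The pitch classes differ (9 vs. 11), so they are not enharmonic equivalents.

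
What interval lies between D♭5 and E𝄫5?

minor second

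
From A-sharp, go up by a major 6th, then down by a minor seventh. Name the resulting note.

A major sixth up from A# is F## (letter F, 9 semitones up).
A minor seventh down from F## is G## (letter G, 10 semitones down).

G##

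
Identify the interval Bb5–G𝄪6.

The letter names run B→G, a span of 5 letter steps, so the interval is some kind of sixth.
Bb to G## is 11 semitones. A major sixth is 9, so 11 makes it doubly augmented.

doubly augmented sixth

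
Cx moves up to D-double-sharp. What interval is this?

major second

The letter names run C→D, a span of 1 letter step, so the interval is some kind of second.
C## to D## is 2 semitones. A major second is 2, so 2 makes it major.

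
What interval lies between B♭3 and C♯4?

The letter names run B→C, a span of 1 letter step, so the interval is some kind of second.
Bb to C# is 3 semitones. A major second is 2, so 3 makes it augmented.

augmented second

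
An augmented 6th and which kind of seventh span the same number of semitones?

minor

An augmented sixth spans 10 semitones.
A seventh spanning 10 semitones is minor (the major seventh is 11).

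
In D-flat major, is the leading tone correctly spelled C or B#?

C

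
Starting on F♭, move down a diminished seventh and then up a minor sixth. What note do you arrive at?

Eb

A diminished seventh down from Fb is G (letter G, 9 semitones down).
A minor sixth up from G is Eb (letter E, 8 semitones up).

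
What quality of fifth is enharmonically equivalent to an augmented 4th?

diminished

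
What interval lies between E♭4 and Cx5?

Counting letters E–F–G–A–B–C gives a sixth.
Eb→C## = 11 semitones, 2 wider than the major sixth (9), so doubly augmented.

doubly augmented sixth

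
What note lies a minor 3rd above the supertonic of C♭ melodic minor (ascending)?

Fb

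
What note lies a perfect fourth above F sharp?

A fourth above F lands on the letter B.
A perfect fourth spans 5 semitones, so F# moves to pitch class 11. On the letter B that is B.

B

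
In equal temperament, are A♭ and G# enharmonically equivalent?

Ab = pitch class 8 and G# = pitch class 8 — the same pitch class, so they are enharmonic equivalents.

Yes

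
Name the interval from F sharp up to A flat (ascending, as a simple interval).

Counting letters F–G–A gives a third.
F#→Ab = 2 semitones, 2 narrower than the major third (4), so diminished.

diminished third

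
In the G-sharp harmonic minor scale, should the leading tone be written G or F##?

Each scale degree takes a distinct letter name. Degree 7 of a scale on G must use the letter F.
F## and G are enharmonically the same pitch, but only F## uses the letter F, so it is the correct spelling here.

F##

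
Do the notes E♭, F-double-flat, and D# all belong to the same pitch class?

Yes

Eb = pitch class 3 and Fbb = pitch class 3 and D# = pitch class 3 — the same pitch class, so they are enharmonic equivalents.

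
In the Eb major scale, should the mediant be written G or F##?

G

Each scale degree takes a distinct letter name. Degree 3 of a scale on E must use the letter G.
G and F## are enharmonically the same pitch, but only G uses the letter G, so it is the correct spelling here.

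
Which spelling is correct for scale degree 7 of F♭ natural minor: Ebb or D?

Ebb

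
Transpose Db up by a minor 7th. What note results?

D up a major seventh is C#, so the target letter is C.
From Db, a minor seventh is 10 semitones up: Cb.

Cb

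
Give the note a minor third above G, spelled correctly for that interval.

G up a major third is B, so the target letter is B.
From G, a minor third is 3 semitones up: Bb.

Bb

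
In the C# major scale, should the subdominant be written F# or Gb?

F#

Each scale degree takes a distinct letter name. Degree 4 of a scale on C must use the letter F.
F# and Gb are enharmonically the same pitch, but only F# uses the letter F, so it is the correct spelling here.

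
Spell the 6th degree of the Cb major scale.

The Cb major scale runs Cb Db Eb Fb Gb Ab Bb.
Degree 6 is Ab.

Ab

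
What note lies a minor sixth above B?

B up a major sixth is G#, so the target letter is G.
From B, a minor sixth is 8 semitones up: G.

G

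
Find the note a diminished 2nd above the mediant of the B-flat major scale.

The mediant of Bb major is D.
A diminished second (0 semitones) above D lands on the letter E, giving Ebb.

Ebb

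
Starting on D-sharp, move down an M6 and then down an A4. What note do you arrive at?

C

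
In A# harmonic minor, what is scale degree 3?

The A# harmonic minor scale runs A# B# C# D# E# F# G##.
Degree 3 is C#.

C#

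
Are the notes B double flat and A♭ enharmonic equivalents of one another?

No

Two spellings are enharmonically equivalent only if they share a pitch class.
Here Bbb → 9, Ab → 8; 8 ≠ 9, so they are not.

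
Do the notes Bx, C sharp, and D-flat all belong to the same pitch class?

B## is pitch class 1; C# is pitch class 1; Db is pitch class 1.
All spellings map to pitch class 1, so they are enharmonically equivalent.

Yes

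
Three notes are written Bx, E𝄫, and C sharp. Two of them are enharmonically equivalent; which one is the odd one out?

In 12-tone equal temperament, enharmonic equivalents share a pitch class. B## is pitch class 1; Ebb is pitch class 2; C# is pitch class 1.
B## and C# share pitch class 1, while Ebb is pitch class 2.

Ebb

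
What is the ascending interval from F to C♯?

augmented fifth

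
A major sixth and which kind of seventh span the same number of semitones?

diminished

A major sixth spans 9 semitones.
A seventh spanning 9 semitones is diminished (the major seventh is 11).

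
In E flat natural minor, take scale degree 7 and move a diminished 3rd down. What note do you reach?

B

Scale degree 7 of Eb natural minor is Db.
A diminished third (2 semitones) below Db lands on the letter B, giving B.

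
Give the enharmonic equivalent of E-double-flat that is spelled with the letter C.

C##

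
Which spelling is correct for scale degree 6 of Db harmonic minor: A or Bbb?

Each scale degree takes a distinct letter name. Degree 6 of a scale on D must use the letter B.
Bbb and A are enharmonically the same pitch, but only Bbb uses the letter B, so it is the correct spelling here.

Bbb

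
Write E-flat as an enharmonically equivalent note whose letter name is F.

Eb is pitch class 3. The letter F alone is pitch class 5.
To reach pitch class 3 from F requires an offset of -2 semitones, i.e. double flat: Fbb.

Fbb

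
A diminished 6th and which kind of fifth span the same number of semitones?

perfect

A diminished sixth spans 7 semitones.
A fifth spanning 7 semitones is perfect (the perfect fifth is 7).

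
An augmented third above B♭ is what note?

B up a major third is D#, so the target letter is D.
From Bb, an augmented third is 5 semitones up: D#.

D#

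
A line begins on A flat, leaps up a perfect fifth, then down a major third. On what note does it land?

Cb

A perfect fifth up from Ab is Eb (letter E, 7 semitones up).
A major third down from Eb is Cb (letter C, 4 semitones down).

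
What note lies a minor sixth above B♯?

G#

B up a major sixth is G#, so the target letter is G.
From B#, a minor sixth is 8 semitones up: G#.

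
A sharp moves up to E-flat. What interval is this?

doubly diminished fifth

The letter names run A→E, a span of 4 letter steps, so the interval is some kind of fifth.
A# to Eb is 5 semitones. A perfect fifth is 7, so 5 makes it doubly diminished.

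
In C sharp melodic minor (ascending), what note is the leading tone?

The C# melodic minor (ascending) scale runs C# D# E F# G# A# B#.
Degree 7 is B#.

B#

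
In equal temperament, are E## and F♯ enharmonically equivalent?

Yes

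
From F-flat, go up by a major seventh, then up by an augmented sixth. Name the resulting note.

A major seventh up from Fb is Eb (letter E, 11 semitones up).
An augmented sixth up from Eb is C# (letter C, 10 semitones up).

C#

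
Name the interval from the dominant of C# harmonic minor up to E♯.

major sixth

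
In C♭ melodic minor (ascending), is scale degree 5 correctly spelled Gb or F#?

Gb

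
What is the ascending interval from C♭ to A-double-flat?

Counting letters C–D–E–F–G–A gives a sixth.
Cb→Abb = 8 semitones, 1 narrower than the major sixth (9), so minor.

minor sixth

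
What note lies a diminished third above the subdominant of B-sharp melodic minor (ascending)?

The subdominant of B# melodic minor (ascending) is E#.
A diminished third (2 semitones) above E# lands on the letter G, giving G.

G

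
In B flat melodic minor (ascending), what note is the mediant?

The Bb melodic minor (ascending) scale runs Bb C Db Eb F G A.
Degree 3 is Db.

Db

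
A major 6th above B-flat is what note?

A sixth above B lands on the letter G.
A major sixth spans 9 semitones, so Bb moves to pitch class 7. On the letter G that is G.

G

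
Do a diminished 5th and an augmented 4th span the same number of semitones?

A diminished fifth spans 6 semitones; an augmented fourth spans 6.
They are enharmonically equivalent.

Yes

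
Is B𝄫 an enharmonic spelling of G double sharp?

Bbb is pitch class 9; G## is pitch class 9.
All spellings map to pitch class 9, so they are enharmonically equivalent.

Yes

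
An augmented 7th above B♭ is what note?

A#

B up a major seventh is A#, so the target letter is A.
From Bb, an augmented seventh is 12 semitones up: A#.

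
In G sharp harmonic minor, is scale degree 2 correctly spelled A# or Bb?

A#

Each scale degree takes a distinct letter name. Degree 2 of a scale on G must use the letter A.
A# and Bb are enharmonically the same pitch, but only A# uses the letter A, so it is the correct spelling here.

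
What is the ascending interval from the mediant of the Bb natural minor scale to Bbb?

minor sixth

The mediant of Bb natural minor is Db.
Db up to Bbb: letters D→B make it a sixth; 8 semitones makes it minor.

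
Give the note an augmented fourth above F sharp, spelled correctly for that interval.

F up a perfect fourth is Bb, so the target letter is B.
From F#, an augmented fourth is 6 semitones up: B#.

B#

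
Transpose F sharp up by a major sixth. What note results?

A sixth above F lands on the letter D.
A major sixth spans 9 semitones, so F# moves to pitch class 3. On the letter D that is D#.

D#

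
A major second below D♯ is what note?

A second below D lands on the letter C.
A major second spans 2 semitones, so D# moves to pitch class 1. On the letter C that is C#.

C#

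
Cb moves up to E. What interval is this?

augmented third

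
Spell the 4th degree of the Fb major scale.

Bbb

The Fb major scale runs Fb Gb Ab Bbb Cb Db Eb.
Degree 4 is Bbb.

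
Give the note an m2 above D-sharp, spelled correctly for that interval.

E

A second above D lands on the letter E.
A minor second spans 1 semitone, so D# moves to pitch class 4. On the letter E that is E.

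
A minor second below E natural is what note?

E down a major second is D, so the target letter is D.
From E, a minor second is 1 semitone down: D#.

D#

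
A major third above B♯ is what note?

A third above B lands on the letter D.
A major third spans 4 semitones, so B# moves to pitch class 4. On the letter D that is D##.

D##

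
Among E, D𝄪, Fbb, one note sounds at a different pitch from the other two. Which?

Fbb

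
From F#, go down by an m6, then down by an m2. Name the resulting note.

A minor sixth down from F# is A# (letter A, 8 semitones down).
A minor second down from A# is G## (letter G, 1 semitone down).

G##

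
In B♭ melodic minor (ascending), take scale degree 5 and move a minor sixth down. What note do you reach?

A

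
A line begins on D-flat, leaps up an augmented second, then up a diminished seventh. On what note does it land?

Db

An augmented second up from Db is E (letter E, 3 semitones up).
A diminished seventh up from E is Db (letter D, 9 semitones up).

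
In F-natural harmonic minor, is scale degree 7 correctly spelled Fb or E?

Each scale degree takes a distinct letter name. Degree 7 of a scale on F must use the letter E.
E and Fb are enharmonically the same pitch, but only E uses the letter E, so it is the correct spelling here.

E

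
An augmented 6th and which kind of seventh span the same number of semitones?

minor

An augmented sixth spans 10 semitones.
A seventh spanning 10 semitones is minor (the major seventh is 11).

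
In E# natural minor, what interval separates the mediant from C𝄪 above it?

The mediant of E# natural minor is G#.
G# up to C##: letters G→C make it a fourth; 6 semitones makes it augmented.

augmented fourth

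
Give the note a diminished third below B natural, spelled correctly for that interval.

G##

B down a major third is G, so the target letter is G.
From B, a diminished third is 2 semitones down: G##.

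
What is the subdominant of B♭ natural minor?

Eb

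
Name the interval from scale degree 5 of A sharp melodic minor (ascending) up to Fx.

Scale degree 5 of A# melodic minor (ascending) is E#.
E# up to F##: letters E→F make it a second; 2 semitones makes it major.

major second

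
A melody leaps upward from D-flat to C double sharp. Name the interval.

The letter names run D→C, a span of 6 letter steps, so the interval is some kind of seventh.
Db to C## is 13 semitones. A major seventh is 11, so 13 makes it doubly augmented.

doubly augmented seventh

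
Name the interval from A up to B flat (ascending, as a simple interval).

minor second

The letter names run A→B, a span of 1 letter step, so the interval is some kind of second.
A to Bb is 1 semitone. A major second is 2, so 1 makes it minor.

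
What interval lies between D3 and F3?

minor third

Counting letters D–E–F gives a third.
D→F = 3 semitones, 1 narrower than the major third (4), so minor.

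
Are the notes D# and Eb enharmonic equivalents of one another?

D# = pitch class 3 and Eb = pitch class 3 — the same pitch class, so they are enharmonic equivalents.

Yes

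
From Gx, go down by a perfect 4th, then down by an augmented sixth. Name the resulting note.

F#

A perfect fourth down from G## is D## (letter D, 5 semitones down).
An augmented sixth down from D## is F# (letter F, 10 semitones down).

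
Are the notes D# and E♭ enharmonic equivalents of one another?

D# is pitch class 3; Eb is pitch class 3.
All spellings map to pitch class 3, so they are enharmonically equivalent.

Yes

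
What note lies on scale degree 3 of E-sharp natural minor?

Degree 3 takes the letter 2 steps above E, which is G.
In natural minor, degree 3 sits 3 semitones above the tonic. E# + 3 semitones is pitch class 8, spelled on G as G#.

G#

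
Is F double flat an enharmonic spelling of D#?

Fbb is pitch class 3; D# is pitch class 3.
All spellings map to pitch class 3, so they are enharmonically equivalent.

Yes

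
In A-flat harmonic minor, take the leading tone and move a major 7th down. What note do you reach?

Ab

The leading tone of Ab harmonic minor is G.
A major seventh (11 semitones) below G lands on the letter A, giving Ab.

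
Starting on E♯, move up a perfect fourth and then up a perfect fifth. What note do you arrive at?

E#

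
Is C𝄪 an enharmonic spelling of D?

Yes

C## is pitch class 2; D is pitch class 2.
All spellings map to pitch class 2, so they are enharmonically equivalent.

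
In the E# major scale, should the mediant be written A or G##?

G##

Each scale degree takes a distinct letter name. Degree 3 of a scale on E must use the letter G.
G## and A are enharmonically the same pitch, but only G## uses the letter G, so it is the correct spelling here.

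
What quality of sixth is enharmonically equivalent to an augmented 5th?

An augmented fifth spans 8 semitones.
A sixth spanning 8 semitones is minor (the major sixth is 9).

minor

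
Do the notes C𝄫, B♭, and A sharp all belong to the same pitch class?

Cbb = pitch class 10 and Bb = pitch class 10 and A# = pitch class 10 — the same pitch class, so they are enharmonic equivalents.

Yes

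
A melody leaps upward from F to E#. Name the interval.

Counting letters F–G–A–B–C–D–E gives a seventh.
F→E# = 12 semitones, 1 wider than the major seventh (11), so augmented.

augmented seventh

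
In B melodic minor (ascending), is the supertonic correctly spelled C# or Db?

C#

Each scale degree takes a distinct letter name. Degree 2 of a scale on B must use the letter C.
C# and Db are enharmonically the same pitch, but only C# uses the letter C, so it is the correct spelling here.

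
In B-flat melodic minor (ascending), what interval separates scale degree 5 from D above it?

major sixth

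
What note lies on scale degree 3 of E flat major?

The Eb major scale runs Eb F G Ab Bb C D.
Degree 3 is G.

G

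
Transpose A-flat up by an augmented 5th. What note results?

E

A up a perfect fifth is E, so the target letter is E.
From Ab, an augmented fifth is 8 semitones up: E.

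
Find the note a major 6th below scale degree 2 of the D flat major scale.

Gb

Scale degree 2 of Db major is Eb.
A major sixth (9 semitones) below Eb lands on the letter G, giving Gb.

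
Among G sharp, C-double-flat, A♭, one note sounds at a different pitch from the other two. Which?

In 12-tone equal temperament, enharmonic equivalents share a pitch class. G# is pitch class 8; Cbb is pitch class 10; Ab is pitch class 8.
G# and Ab share pitch class 8, while Cbb is pitch class 10.

Cbb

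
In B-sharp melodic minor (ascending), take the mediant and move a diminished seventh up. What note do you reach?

The mediant of B# melodic minor (ascending) is D#.
A diminished seventh (9 semitones) above D# lands on the letter C, giving C.

C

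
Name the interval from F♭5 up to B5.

doubly augmented fourth

The letter names run F→B, a span of 3 letter steps, so the interval is some kind of fourth.
Fb to B is 7 semitones. A perfect fourth is 5, so 7 makes it doubly augmented.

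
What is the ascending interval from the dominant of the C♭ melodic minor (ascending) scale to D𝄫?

The dominant of Cb melodic minor (ascending) is Gb.
Gb up to Dbb: letters G→D make it a fifth; 6 semitones makes it diminished.

diminished fifth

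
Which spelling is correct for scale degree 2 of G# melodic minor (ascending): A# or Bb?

A#

Each scale degree takes a distinct letter name. Degree 2 of a scale on G must use the letter A.
A# and Bb are enharmonically the same pitch, but only A# uses the letter A, so it is the correct spelling here.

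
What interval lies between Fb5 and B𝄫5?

Counting letters F–G–A–B gives a fourth.
Fb→Bbb = 5 semitones, exactly the perfect fourth.

perfect fourth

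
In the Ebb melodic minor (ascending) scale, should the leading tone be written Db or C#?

Db

Each scale degree takes a distinct letter name. Degree 7 of a scale on E must use the letter D.
Db and C# are enharmonically the same pitch, but only Db uses the letter D, so it is the correct spelling here.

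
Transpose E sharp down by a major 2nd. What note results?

E down a major second is D, so the target letter is D.
From E#, a major second is 2 semitones down: D#.

D#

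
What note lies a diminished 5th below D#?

D down a perfect fifth is G, so the target letter is G.
From D#, a diminished fifth is 6 semitones down: G##.

G##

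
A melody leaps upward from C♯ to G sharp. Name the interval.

The letter names run C→G, a span of 4 letter steps, so the interval is some kind of fifth.
C# to G# is 7 semitones. A perfect fifth is 7, so 7 makes it perfect.

perfect fifth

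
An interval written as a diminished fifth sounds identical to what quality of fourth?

augmented

A diminished fifth spans 6 semitones.
A fourth spanning 6 semitones is augmented (the perfect fourth is 5).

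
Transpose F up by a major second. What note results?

G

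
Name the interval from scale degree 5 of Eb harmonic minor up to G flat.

Scale degree 5 of Eb harmonic minor is Bb.
Bb up to Gb: letters B→G make it a sixth; 8 semitones makes it minor.

minor sixth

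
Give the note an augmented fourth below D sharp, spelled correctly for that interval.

D down a perfect fourth is A, so the target letter is A.
From D#, an augmented fourth is 6 semitones down: A.

A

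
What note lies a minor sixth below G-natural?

A sixth below G lands on the letter B.
A minor sixth spans 8 semitones, so G moves to pitch class 11. On the letter B that is B.

B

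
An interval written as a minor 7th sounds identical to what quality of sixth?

A minor seventh spans 10 semitones.
A sixth spanning 10 semitones is augmented (the major sixth is 9).

augmented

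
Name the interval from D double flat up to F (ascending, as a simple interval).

augmented third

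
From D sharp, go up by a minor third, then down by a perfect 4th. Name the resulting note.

A minor third up from D# is F# (letter F, 3 semitones up).
A perfect fourth down from F# is C# (letter C, 5 semitones down).

C#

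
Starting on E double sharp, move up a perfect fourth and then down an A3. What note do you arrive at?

F#

A perfect fourth up from E## is A## (letter A, 5 semitones up).
An augmented third down from A## is F# (letter F, 5 semitones down).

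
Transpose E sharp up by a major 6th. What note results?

C##

E up a major sixth is C#, so the target letter is C.
From E#, a major sixth is 9 semitones up: C##.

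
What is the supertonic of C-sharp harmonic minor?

D#

The C# harmonic minor scale runs C# D# E F# G# A B#.
Degree 2 is D#.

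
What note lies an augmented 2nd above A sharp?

A second above A lands on the letter B.
An augmented second spans 3 semitones, so A# moves to pitch class 1. On the letter B that is B##.

B##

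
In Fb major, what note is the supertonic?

Degree 2 takes the letter 1 step above F, which is G.
In major, degree 2 sits 2 semitones above the tonic. Fb + 2 semitones is pitch class 6, spelled on G as Gb.

Gb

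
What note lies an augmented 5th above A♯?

E##

A up a perfect fifth is E, so the target letter is E.
From A#, an augmented fifth is 8 semitones up: E##.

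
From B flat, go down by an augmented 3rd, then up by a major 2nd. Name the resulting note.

Abb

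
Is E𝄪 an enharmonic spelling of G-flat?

Yes

E## = pitch class 6 and Gb = pitch class 6 — the same pitch class, so they are enharmonic equivalents.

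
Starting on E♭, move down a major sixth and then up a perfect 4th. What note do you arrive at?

A major sixth down from Eb is Gb (letter G, 9 semitones down).
A perfect fourth up from Gb is Cb (letter C, 5 semitones up).

Cb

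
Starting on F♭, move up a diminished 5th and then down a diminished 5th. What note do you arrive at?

Fb

A diminished fifth up from Fb is Cbb (letter C, 6 semitones up).
A diminished fifth down from Cbb is Fb (letter F, 6 semitones down).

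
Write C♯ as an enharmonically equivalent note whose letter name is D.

C# is pitch class 1. The letter D alone is pitch class 2.
To reach pitch class 1 from D requires an offset of -1 semitone, i.e. flat: Db.

Db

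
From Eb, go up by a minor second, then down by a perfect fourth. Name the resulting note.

A minor second up from Eb is Fb (letter F, 1 semitone up).
A perfect fourth down from Fb is Cb (letter C, 5 semitones down).

Cb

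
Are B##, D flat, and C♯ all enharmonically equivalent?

Yes

B## is pitch class 1; Db is pitch class 1; C# is pitch class 1.
All spellings map to pitch class 1, so they are enharmonically equivalent.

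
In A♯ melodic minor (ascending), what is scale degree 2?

The A# melodic minor (ascending) scale runs A# B# C# D# E# F## G##.
Degree 2 is B#.

B#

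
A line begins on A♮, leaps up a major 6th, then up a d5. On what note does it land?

C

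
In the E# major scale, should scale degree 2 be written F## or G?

F##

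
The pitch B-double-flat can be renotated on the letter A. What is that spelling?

Bbb is pitch class 9. The letter A alone is pitch class 9.
Pitch class 9 on A needs no accidental: A.

A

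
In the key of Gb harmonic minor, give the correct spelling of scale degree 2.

Ab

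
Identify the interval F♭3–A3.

Counting letters F–G–A gives a third.
Fb→A = 5 semitones, 1 wider than the major third (4), so augmented.

augmented third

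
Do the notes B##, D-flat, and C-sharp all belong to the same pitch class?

Yes

B## is pitch class 1; Db is pitch class 1; C# is pitch class 1.
All spellings map to pitch class 1, so they are enharmonically equivalent.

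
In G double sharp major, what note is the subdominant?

C##

Degree 4 takes the letter 3 steps above G, which is C.
In major, degree 4 sits 5 semitones above the tonic. G## + 5 semitones is pitch class 2, spelled on C as C##.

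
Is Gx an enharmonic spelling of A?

Yes

G## is pitch class 9; A is pitch class 9.
All spellings map to pitch class 9, so they are enharmonically equivalent.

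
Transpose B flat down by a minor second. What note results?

A

A second below B lands on the letter A.
A minor second spans 1 semitone, so Bb moves to pitch class 9. On the letter A that is A.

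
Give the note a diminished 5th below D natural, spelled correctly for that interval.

G#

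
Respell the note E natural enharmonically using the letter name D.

D##

Plain D sits 2 semitones below E, so on the letter D the same pitch needs a double sharp: D##.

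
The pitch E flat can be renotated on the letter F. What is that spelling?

Fbb

Plain F sits 2 semitones above Eb, so on the letter F the same pitch needs a double flat: Fbb.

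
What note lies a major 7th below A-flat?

A seventh below A lands on the letter B.
A major seventh spans 11 semitones, so Ab moves to pitch class 9. On the letter B that is Bbb.

Bbb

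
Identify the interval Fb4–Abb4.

The letter names run F→A, a span of 2 letter steps, so the interval is some kind of third.
Fb to Abb is 3 semitones. A major third is 4, so 3 makes it minor.

minor third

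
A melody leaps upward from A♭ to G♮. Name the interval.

Counting letters A–B–C–D–E–F–G gives a seventh.
Ab→G = 11 semitones, exactly the major seventh.

major seventh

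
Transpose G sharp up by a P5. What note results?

D#

A fifth above G lands on the letter D.
A perfect fifth spans 7 semitones, so G# moves to pitch class 3. On the letter D that is D#.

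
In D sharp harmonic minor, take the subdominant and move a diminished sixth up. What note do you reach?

The subdominant of D# harmonic minor is G#.
A diminished sixth (7 semitones) above G# lands on the letter E, giving Eb.

Eb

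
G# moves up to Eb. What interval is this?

diminished sixth

Counting letters G–A–B–C–D–E gives a sixth.
G#→Eb = 7 semitones, 2 narrower than the major sixth (9), so diminished.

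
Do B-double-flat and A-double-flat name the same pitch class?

Bbb is pitch class 9; Abb is pitch class 7.
The pitch classes differ (9 vs. 7), so they are not enharmonic equivalents.

No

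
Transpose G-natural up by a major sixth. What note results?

G up a major sixth is E, so the target letter is E.
From G, a major sixth is 9 semitones up: E.

E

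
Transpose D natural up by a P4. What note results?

D up a perfect fourth is G, so the target letter is G.
From D, a perfect fourth is 5 semitones up: G.

G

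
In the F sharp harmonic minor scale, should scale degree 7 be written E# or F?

E#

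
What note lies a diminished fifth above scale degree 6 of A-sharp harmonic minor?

Scale degree 6 of A# harmonic minor is F#.
A diminished fifth (6 semitones) above F# lands on the letter C, giving C.

C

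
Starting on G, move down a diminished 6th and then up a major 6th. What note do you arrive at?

G##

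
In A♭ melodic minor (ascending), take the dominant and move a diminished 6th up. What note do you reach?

The dominant of Ab melodic minor (ascending) is Eb.
A diminished sixth (7 semitones) above Eb lands on the letter C, giving Cbb.

Cbb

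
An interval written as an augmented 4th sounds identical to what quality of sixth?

An augmented fourth spans 6 semitones.
A sixth spanning 6 semitones is doubly diminished (the major sixth is 9).

doubly diminished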